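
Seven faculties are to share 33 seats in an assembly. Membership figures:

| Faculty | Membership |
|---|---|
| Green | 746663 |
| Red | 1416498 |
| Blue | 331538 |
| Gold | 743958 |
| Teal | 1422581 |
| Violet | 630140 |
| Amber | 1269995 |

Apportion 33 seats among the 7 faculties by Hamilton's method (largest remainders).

Standard divisor: 6561373 ÷ 33 ≈ 198829.485.
Standard quotas: Green 3.7553, Red 7.1242, Blue 1.6674, Gold 3.7417, Teal 7.1548, Violet 3.1692, Amber 6.3874.
Lower quotas: Green 3, Red 7, Blue 1, Gold 3, Teal 7, Violet 3, Amber 6 (sum 30, leaving 3 seats).
Remainders in descending order: Green 0.7553, Gold 0.7417, Blue 0.6674, Amber 0.3874, Violet 0.1692, Teal 0.1548, Red 0.1242.
The surplus seats go to Green, Gold, Blue.

Green: 4, Red: 7, Blue: 2, Gold: 4, Teal: 7, Violet: 3, Amber: 6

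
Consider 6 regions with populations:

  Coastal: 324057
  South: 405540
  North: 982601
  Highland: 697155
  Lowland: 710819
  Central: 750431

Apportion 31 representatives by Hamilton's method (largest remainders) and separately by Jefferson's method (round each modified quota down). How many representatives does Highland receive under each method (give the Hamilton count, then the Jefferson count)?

5 and 6

Hamilton: Coastal 3, South 3, North 8, Highland 5, Lowland 6, Central 6.
Jefferson: Coastal 2, South 3, North 8, Highland 6, Lowland 6, Central 6.
Highland gets 5 under Hamilton and 6 under Jefferson.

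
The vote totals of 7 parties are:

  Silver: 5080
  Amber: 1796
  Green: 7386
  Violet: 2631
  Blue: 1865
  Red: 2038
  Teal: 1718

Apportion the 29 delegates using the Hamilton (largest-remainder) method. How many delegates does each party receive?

Silver 7; Amber 2; Green 10; Violet 3; Blue 2; Red 3; Teal 2

Total 22514; standard divisor 22514/29 ≈ 776.345.
Standard quotas: Silver 6.5435, Amber 2.3134, Green 9.5138, Violet 3.3890, Blue 2.4023, Red 2.6251, Teal 2.2129.
Lower quotas: Silver 6, Amber 2, Green 9, Violet 3, Blue 2, Red 2, Teal 2 (sum 26, leaving 3 seats).
Remainders in descending order: Red 0.6251, Silver 0.5435, Green 0.5138, Blue 0.4023, Violet 0.3890, Amber 0.3134, Teal 0.2129.
Largest remainders: Red, Silver, Green receive the extra seats.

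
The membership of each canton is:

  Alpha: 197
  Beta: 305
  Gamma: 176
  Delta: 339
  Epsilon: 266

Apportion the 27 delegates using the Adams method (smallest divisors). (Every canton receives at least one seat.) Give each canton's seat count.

Alpha: 4, Beta: 6, Gamma: 4, Delta: 7, Epsilon: 6

Standard divisor 1283/27 ≈ 47.519; standard quotas: Alpha 4.146, Beta 6.419, Gamma 3.704, Delta 7.134, Epsilon 5.598.
Rounding up gives 5, 7, 4, 8, 6 = 30 seats, so the divisor must be adjusted.
With modified divisor 52: modified quotas Alpha 3.788, Beta 5.865, Gamma 3.385, Delta 6.519, Epsilon 5.115.
Rounding up: Alpha 4, Beta 6, Gamma 4, Delta 7, Epsilon 6 (total 27).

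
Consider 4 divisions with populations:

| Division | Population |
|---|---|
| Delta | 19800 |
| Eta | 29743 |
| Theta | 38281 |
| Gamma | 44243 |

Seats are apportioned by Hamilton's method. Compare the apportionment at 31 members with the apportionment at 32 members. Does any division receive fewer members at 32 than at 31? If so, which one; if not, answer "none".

none

At 31 seats: Delta 5, Eta 7, Theta 9, Gamma 10.
At 32 seats: Delta 5, Eta 7, Theta 9, Gamma 11.
No division's allocation decreased.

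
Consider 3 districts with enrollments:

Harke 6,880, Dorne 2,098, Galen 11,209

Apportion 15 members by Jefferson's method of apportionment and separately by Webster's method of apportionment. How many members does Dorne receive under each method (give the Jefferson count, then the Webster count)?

1 and 2

Jefferson: Harke 5, Dorne 1, Galen 9.
Webster: Harke 5, Dorne 2, Galen 8.
Dorne gets 1 under Jefferson and 2 under Webster.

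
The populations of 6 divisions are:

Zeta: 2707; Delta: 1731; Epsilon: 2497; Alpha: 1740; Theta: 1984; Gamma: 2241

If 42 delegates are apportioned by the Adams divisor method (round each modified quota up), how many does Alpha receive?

Standard divisor 12900/42 ≈ 307.143; standard quotas: Zeta 8.813, Delta 5.636, Epsilon 8.130, Alpha 5.665, Theta 6.460, Gamma 7.296.
Rounding up gives 9, 6, 9, 6, 7, 8 = 45 seats, so the divisor must be adjusted.
With modified divisor 335: modified quotas Zeta 8.081, Delta 5.167, Epsilon 7.454, Alpha 5.194, Theta 5.922, Gamma 6.690.
Rounding up: Zeta 9, Delta 6, Epsilon 8, Alpha 6, Theta 6, Gamma 7 (total 42).
Alpha receives 6.

6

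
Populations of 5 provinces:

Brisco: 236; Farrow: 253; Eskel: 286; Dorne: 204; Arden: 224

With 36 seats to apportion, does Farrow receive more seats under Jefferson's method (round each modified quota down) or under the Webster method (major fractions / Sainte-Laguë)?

Webster

Jefferson: Brisco 7, Farrow 7, Eskel 9, Dorne 6, Arden 7.
Webster: Brisco 7, Farrow 8, Eskel 8, Dorne 6, Arden 7.
Farrow gets 7 under Jefferson and 8 under Webster.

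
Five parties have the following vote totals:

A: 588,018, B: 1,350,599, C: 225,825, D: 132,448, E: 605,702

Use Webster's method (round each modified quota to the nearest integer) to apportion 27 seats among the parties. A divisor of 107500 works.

With modified divisor 107500: modified quotas A 5.470, B 12.564, C 2.101, D 1.232, E 5.634.
Rounding to the nearest integer: A 5, B 13, C 2, D 1, E 6 (total 27).

A 5, B 13, C 2, D 1, E 6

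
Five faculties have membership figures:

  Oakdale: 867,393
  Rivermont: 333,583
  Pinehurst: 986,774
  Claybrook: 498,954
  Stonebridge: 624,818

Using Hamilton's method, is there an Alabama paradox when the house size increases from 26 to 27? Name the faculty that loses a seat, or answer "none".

At 26 seats: Oakdale 7, Rivermont 2, Pinehurst 8, Claybrook 4, Stonebridge 5.
At 27 seats: Oakdale 7, Rivermont 3, Pinehurst 8, Claybrook 4, Stonebridge 5.
No faculty's allocation decreased.

none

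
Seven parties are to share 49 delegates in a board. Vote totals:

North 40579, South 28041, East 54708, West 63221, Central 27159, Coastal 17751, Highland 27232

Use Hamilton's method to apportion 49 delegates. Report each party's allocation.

Total 258691; standard divisor 258691/49 ≈ 5279.408.
Standard quotas: North 7.6863, South 5.3114, East 10.3625, West 11.9750, Central 5.1443, Coastal 3.3623, Highland 5.1582.
Lower quotas: North 7, South 5, East 10, West 11, Central 5, Coastal 3, Highland 5 (sum 46, leaving 3 seats).
Remainders in descending order: West 0.9750, North 0.6863, East 0.3625, Coastal 0.3623, South 0.3114, Highland 0.1582, Central 0.1443.
Largest remainders: West, North, East receive the extra seats.

North: 8, South: 5, East: 11, West: 12, Central: 5, Coastal: 3, Highland: 5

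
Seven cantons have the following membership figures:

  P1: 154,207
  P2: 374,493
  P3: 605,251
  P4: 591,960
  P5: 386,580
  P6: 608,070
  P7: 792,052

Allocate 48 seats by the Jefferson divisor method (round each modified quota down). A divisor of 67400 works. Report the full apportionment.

With modified divisor 67400: modified quotas P1 2.288, P2 5.556, P3 8.980, P4 8.783, P5 5.736, P6 9.022, P7 11.752.
Rounding down: P1 2, P2 5, P3 8, P4 8, P5 5, P6 9, P7 11 (total 48).

P1: 2; P2: 5; P3: 8; P4: 8; P5: 5; P6: 9; P7: 11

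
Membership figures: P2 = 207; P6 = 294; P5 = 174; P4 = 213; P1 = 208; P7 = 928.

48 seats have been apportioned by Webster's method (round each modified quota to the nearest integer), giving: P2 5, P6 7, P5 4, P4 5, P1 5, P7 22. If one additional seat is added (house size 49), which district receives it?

P7

Priority for the next seat is population ÷ (current seats + 0.5).
Priorities: P2 37.636, P6 39.200, P5 38.667, P4 38.727, P1 37.818, P7 41.244.
Highest priority: P7.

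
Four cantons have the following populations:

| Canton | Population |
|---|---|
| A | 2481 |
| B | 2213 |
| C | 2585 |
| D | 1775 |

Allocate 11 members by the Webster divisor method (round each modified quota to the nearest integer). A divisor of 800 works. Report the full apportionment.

A 3, B 3, C 3, D 2

With modified divisor 800: modified quotas A 3.101, B 2.766, C 3.231, D 2.219.
Rounding to the nearest integer: A 3, B 3, C 3, D 2 (total 11).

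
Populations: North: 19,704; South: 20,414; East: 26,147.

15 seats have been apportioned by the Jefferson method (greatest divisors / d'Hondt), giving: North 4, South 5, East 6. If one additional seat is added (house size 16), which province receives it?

North

Priority for the next seat is population ÷ (current seats + 1).
Priorities: North 3940.800, South 3402.333, East 3735.286.
Highest priority: North.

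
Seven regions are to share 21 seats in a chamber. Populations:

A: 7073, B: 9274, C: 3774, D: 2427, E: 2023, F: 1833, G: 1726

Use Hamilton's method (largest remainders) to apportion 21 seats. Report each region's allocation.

A=5, B=7, C=3, D=2, E=2, F=1, G=1

Total 28130; standard divisor 28130/21 ≈ 1339.524.
Standard quotas: A 5.2802, B 6.9234, C 2.8174, D 1.8118, E 1.5102, F 1.3684, G 1.2885.
Lower quotas: A 5, B 6, C 2, D 1, E 1, F 1, G 1 (sum 17, leaving 4 seats).
Remainders in descending order: B 0.9234, C 0.8174, D 0.8118, E 0.5102, F 0.3684, G 0.2885, A 0.2802.
The surplus seats go to B, C, D, E.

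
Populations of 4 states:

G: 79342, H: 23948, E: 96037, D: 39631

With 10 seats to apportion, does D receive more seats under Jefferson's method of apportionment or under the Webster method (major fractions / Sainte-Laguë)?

Webster

Jefferson: G 4, H 1, E 4, D 1.
Webster: G 3, H 1, E 4, D 2.
D gets 1 under Jefferson and 2 under Webster.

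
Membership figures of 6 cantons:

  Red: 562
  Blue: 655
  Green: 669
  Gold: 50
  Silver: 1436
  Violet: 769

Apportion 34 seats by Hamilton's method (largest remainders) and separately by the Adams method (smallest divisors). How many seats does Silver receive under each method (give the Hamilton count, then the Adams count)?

Hamilton: Red 5, Blue 5, Green 6, Gold 0, Silver 12, Violet 6.
Adams: Red 5, Blue 5, Green 6, Gold 1, Silver 11, Violet 6.
Silver gets 12 under Hamilton and 11 under Adams.

12 and 11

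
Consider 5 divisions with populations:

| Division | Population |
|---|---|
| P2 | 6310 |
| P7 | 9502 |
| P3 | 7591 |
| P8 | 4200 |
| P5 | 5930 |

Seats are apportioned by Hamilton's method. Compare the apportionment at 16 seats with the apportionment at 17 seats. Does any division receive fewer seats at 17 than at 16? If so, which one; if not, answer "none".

none

At 16 seats: P2 3, P7 4, P3 4, P8 2, P5 3.
At 17 seats: P2 3, P7 5, P3 4, P8 2, P5 3.
No division's allocation decreased.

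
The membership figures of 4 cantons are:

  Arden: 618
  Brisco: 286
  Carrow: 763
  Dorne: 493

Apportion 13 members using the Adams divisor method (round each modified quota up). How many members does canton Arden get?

4

Standard divisor 2160/13 ≈ 166.154; standard quotas: Arden 3.719, Brisco 1.721, Carrow 4.592, Dorne 2.967.
Rounding up gives 4, 2, 5, 3 = 14 seats, so the divisor must be adjusted.
With modified divisor 200: modified quotas Arden 3.090, Brisco 1.430, Carrow 3.815, Dorne 2.465.
Rounding up: Arden 4, Brisco 2, Carrow 4, Dorne 3 (total 13).
Arden receives 4.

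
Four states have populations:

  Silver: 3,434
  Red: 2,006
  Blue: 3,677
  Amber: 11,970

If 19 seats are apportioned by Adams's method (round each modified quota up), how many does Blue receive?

Standard divisor 21087/19 ≈ 1109.842; standard quotas: Silver 3.094, Red 1.807, Blue 3.313, Amber 10.785.
Rounding up gives 4, 2, 4, 11 = 21 seats, so the divisor must be adjusted.
With modified divisor 1200: modified quotas Silver 2.862, Red 1.672, Blue 3.064, Amber 9.975.
Rounding up: Silver 3, Red 2, Blue 4, Amber 10 (total 19).
Blue receives 4.

4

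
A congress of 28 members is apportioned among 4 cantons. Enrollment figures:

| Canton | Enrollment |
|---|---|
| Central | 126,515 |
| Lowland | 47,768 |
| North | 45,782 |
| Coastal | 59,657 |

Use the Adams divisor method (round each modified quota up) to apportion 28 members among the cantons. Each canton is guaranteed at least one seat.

Standard divisor 279722/28 ≈ 9990.071; standard quotas: Central 12.664, Lowland 4.782, North 4.583, Coastal 5.972.
Rounding up gives 13, 5, 5, 6 = 29 seats, so the divisor must be adjusted.
With modified divisor 11000: modified quotas Central 11.501, Lowland 4.343, North 4.162, Coastal 5.423.
Rounding up: Central 12, Lowland 5, North 5, Coastal 6 (total 28).

Central=12; Lowland=5; North=5; Coastal=6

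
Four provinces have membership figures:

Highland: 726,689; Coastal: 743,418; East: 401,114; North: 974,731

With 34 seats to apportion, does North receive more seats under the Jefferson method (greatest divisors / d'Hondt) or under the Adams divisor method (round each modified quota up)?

Jefferson: Highland 9, Coastal 9, East 4, North 12.
Adams: Highland 9, Coastal 9, East 5, North 11.
North gets 12 under Jefferson and 11 under Adams.

Jefferson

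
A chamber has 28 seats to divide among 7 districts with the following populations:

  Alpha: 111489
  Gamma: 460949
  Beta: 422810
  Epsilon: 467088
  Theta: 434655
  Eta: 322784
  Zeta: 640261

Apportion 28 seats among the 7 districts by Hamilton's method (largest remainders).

Total 2860036; standard divisor 2860036/28 ≈ 102144.143.
Standard quotas: Alpha 1.0915, Gamma 4.5127, Beta 4.1393, Epsilon 4.5728, Theta 4.2553, Eta 3.1601, Zeta 6.2682.
Lower quotas: Alpha 1, Gamma 4, Beta 4, Epsilon 4, Theta 4, Eta 3, Zeta 6 (sum 26, leaving 2 seats).
Remainders in descending order: Epsilon 0.5728, Gamma 0.5127, Zeta 0.2682, Theta 0.2553, Eta 0.1601, Beta 0.1393, Alpha 0.0915.
The surplus seats go to Epsilon, Gamma.

Alpha: 1, Gamma: 5, Beta: 4, Epsilon: 5, Theta: 4, Eta: 3, Zeta: 6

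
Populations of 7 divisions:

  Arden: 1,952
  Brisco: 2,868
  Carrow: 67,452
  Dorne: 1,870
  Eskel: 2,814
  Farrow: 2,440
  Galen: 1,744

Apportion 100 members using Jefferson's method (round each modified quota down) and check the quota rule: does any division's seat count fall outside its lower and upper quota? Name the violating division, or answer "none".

Carrow

Standard quotas: Arden 2.406, Brisco 3.535, Carrow 83.130, Dorne 2.305, Eskel 3.468, Farrow 3.007, Galen 2.149.
Jefferson allocation: Arden 2, Brisco 3, Carrow 85, Dorne 2, Eskel 3, Farrow 3, Galen 2.
Carrow has quota 83.130 (lower 83, upper 84) but receives 85 — outside the quota interval.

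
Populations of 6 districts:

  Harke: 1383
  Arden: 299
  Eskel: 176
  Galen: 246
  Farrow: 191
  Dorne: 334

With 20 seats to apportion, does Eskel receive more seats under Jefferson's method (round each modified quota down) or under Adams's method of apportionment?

Jefferson: Harke 12, Arden 2, Eskel 1, Galen 2, Farrow 1, Dorne 2.
Adams: Harke 9, Arden 2, Eskel 2, Galen 2, Farrow 2, Dorne 3.
Eskel gets 1 under Jefferson and 2 under Adams.

Adams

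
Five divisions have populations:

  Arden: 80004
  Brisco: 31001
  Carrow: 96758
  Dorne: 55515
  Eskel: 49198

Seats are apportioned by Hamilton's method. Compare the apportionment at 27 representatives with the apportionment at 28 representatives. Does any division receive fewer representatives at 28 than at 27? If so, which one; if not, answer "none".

none

At 27 seats: Arden 7, Brisco 3, Carrow 8, Dorne 5, Eskel 4.
At 28 seats: Arden 7, Brisco 3, Carrow 9, Dorne 5, Eskel 4.
No division's allocation decreased.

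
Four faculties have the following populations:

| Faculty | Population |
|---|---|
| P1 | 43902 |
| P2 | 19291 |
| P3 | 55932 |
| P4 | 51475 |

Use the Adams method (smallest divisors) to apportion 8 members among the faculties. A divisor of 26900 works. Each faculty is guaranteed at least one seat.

P1 2, P2 1, P3 3, P4 2

With modified divisor 26900: modified quotas P1 1.632, P2 0.717, P3 2.079, P4 1.914.
Rounding up: P1 2, P2 1, P3 3, P4 2 (total 8).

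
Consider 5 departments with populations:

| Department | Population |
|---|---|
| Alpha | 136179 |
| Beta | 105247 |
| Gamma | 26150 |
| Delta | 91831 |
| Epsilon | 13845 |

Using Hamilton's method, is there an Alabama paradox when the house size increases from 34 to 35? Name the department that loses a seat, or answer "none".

none

At 34 seats: Alpha 13, Beta 10, Gamma 2, Delta 8, Epsilon 1.
At 35 seats: Alpha 13, Beta 10, Gamma 2, Delta 9, Epsilon 1.
No department's allocation decreased.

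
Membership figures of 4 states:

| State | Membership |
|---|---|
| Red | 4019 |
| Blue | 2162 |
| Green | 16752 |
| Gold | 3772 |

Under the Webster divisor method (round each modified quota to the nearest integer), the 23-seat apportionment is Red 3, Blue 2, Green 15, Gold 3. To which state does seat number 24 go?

Red

Priority for the next seat is population ÷ (current seats + 0.5).
Priorities: Red 1148.286, Blue 864.800, Green 1080.774, Gold 1077.714.
Highest priority: Red.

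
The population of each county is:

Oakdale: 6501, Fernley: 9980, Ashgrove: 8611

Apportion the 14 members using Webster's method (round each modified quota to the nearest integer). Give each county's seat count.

Standard divisor 25092/14 ≈ 1792.286; standard quotas: Oakdale 3.627, Fernley 5.568, Ashgrove 4.804.
Rounding to the nearest integer gives 4, 6, 5 = 15 seats, so the divisor must be adjusted.
With modified divisor 1840: modified quotas Oakdale 3.533, Fernley 5.424, Ashgrove 4.680.
Rounding to the nearest integer: Oakdale 4, Fernley 5, Ashgrove 5 (total 14).

Oakdale: 4, Fernley: 5, Ashgrove: 5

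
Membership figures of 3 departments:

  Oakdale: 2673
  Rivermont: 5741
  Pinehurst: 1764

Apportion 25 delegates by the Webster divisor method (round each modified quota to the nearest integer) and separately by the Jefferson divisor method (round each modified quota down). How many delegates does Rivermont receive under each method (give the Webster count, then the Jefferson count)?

Webster: Oakdale 7, Rivermont 14, Pinehurst 4.
Jefferson: Oakdale 6, Rivermont 15, Pinehurst 4.
Rivermont gets 14 under Webster and 15 under Jefferson.

14 and 15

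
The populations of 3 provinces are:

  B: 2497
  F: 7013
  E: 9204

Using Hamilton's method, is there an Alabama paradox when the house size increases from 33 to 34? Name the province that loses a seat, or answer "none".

B

At 33 seats: B 5, F 12, E 16.
At 34 seats: B 4, F 13, E 17.
B drops from 5 to 4.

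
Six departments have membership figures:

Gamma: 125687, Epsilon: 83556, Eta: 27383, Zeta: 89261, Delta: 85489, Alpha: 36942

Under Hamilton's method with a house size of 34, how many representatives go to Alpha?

Standard divisor: 448318 ÷ 34 ≈ 13185.824.
Standard quotas: Gamma 9.5320, Epsilon 6.3368, Eta 2.0767, Zeta 6.7695, Delta 6.4834, Alpha 2.8016.
Lower quotas: Gamma 9, Epsilon 6, Eta 2, Zeta 6, Delta 6, Alpha 2 (sum 31, leaving 3 seats).
Remainders in descending order: Alpha 0.8016, Zeta 0.7695, Gamma 0.5320, Delta 0.4834, Epsilon 0.3368, Eta 0.0767.
The surplus seats go to Alpha, Zeta, Gamma.
Alpha receives 3.

3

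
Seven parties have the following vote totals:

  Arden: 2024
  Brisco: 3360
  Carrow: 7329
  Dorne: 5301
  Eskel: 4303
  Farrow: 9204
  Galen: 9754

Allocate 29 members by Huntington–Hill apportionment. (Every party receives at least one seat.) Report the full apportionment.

With divisor 1426: modified quotas Arden 1.419, Brisco 2.356, Carrow 5.140, Dorne 3.717, Eskel 3.018, Farrow 6.454, Galen 6.840.
Geometric-mean thresholds: Arden √(1·2)=1.414, Brisco √(2·3)=2.449, Carrow √(5·6)=5.477, Dorne √(3·4)=3.464, Eskel √(3·4)=3.464, Farrow √(6·7)=6.481, Galen √(6·7)=6.481.
Each quota rounded against its threshold gives Arden 2, Brisco 2, Carrow 5, Dorne 4, Eskel 3, Farrow 6, Galen 7 (total 29).

Arden 2, Brisco 2, Carrow 5, Dorne 4, Eskel 3, Farrow 6, Galen 7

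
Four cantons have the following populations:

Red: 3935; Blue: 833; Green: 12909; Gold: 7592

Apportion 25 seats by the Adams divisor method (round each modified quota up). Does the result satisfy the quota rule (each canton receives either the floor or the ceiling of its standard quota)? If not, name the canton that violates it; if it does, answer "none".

Standard quotas: Red 3.893, Blue 0.824, Green 12.772, Gold 7.511.
Adams allocation: Red 4, Blue 1, Green 12, Gold 8.
Every allocation lies between the lower and upper quota.

none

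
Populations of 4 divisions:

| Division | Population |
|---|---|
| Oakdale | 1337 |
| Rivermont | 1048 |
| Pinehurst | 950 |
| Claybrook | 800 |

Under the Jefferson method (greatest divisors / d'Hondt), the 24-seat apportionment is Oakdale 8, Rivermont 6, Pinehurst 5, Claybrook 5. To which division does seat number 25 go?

Priority for the next seat is population ÷ (current seats + 1).
Priorities: Oakdale 148.556, Rivermont 149.714, Pinehurst 158.333, Claybrook 133.333.
Highest priority: Pinehurst.

Pinehurst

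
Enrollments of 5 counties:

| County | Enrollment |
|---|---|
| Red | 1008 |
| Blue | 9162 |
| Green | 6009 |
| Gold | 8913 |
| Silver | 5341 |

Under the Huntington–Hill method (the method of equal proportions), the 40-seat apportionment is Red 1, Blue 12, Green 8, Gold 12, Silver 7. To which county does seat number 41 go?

Blue

Priority for the next seat is population ÷ (√(s·(s+1))).
Priorities: Red 712.764, Blue 733.547, Green 708.167, Gold 713.611, Silver 713.721.
Highest priority: Blue.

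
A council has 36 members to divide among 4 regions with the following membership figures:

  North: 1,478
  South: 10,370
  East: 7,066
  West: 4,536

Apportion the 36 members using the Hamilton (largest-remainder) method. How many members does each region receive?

North 2, South 16, East 11, West 7

The standard divisor is 23450/36 ≈ 651.389.
Standard quotas: North 2.2690, South 15.9198, East 10.8476, West 6.9636.
Lower quotas: North 2, South 15, East 10, West 6 (sum 33, leaving 3 seats).
Remainders in descending order: West 0.9636, South 0.9198, East 0.8476, North 0.2690.
Largest remainders: West, South, East receive the extra seats.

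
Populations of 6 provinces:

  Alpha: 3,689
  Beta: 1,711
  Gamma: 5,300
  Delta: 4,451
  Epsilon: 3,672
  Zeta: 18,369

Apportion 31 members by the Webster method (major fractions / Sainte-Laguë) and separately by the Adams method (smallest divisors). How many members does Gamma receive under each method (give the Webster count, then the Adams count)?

Webster: Alpha 3, Beta 1, Gamma 4, Delta 4, Epsilon 3, Zeta 16.
Adams: Alpha 3, Beta 2, Gamma 5, Delta 4, Epsilon 3, Zeta 14.
Gamma gets 4 under Webster and 5 under Adams.

4 and 5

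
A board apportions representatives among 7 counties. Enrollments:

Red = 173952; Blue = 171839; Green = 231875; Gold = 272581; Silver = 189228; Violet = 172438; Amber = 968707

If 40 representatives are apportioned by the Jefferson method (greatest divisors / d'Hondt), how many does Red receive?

Standard divisor 2180620/40 ≈ 54515.5; standard quotas: Red 3.191, Blue 3.152, Green 4.253, Gold 5.000, Silver 3.471, Violet 3.163, Amber 17.769.
Rounding down gives 3, 3, 4, 5, 3, 3, 17 = 38 seats, so the divisor must be adjusted.
With modified divisor 49700: modified quotas Red 3.500, Blue 3.458, Green 4.665, Gold 5.485, Silver 3.807, Violet 3.470, Amber 19.491.
Rounding down: Red 3, Blue 3, Green 4, Gold 5, Silver 3, Violet 3, Amber 19 (total 40).
Red receives 3.

3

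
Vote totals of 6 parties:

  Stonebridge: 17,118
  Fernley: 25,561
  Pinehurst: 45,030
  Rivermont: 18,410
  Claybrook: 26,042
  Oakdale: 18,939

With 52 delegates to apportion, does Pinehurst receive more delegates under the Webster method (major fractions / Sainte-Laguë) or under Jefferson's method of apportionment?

Webster: Stonebridge 6, Fernley 9, Pinehurst 15, Rivermont 6, Claybrook 9, Oakdale 7.
Jefferson: Stonebridge 6, Fernley 9, Pinehurst 16, Rivermont 6, Claybrook 9, Oakdale 6.
Pinehurst gets 15 under Webster and 16 under Jefferson.

Jefferson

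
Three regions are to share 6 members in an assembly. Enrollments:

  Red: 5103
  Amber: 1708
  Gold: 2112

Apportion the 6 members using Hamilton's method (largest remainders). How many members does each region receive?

The standard divisor is 8923/6 ≈ 1487.167.
Standard quotas: Red 3.4314, Amber 1.1485, Gold 1.4202.
Lower quotas: Red 3, Amber 1, Gold 1 (sum 5, leaving 1 seat).
Remainders in descending order: Red 0.4314, Gold 0.4202, Amber 0.1485.
The surplus seat goes to Red.

Red: 4, Amber: 1, Gold: 1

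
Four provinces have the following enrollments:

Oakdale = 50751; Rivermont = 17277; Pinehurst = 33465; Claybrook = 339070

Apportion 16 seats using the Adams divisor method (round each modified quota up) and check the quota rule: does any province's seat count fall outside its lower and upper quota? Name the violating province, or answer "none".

Standard quotas: Oakdale 1.843, Rivermont 0.627, Pinehurst 1.215, Claybrook 12.314.
Adams allocation: Oakdale 2, Rivermont 1, Pinehurst 2, Claybrook 11.
Claybrook has quota 12.314 (lower 12, upper 13) but receives 11 — outside the quota interval.

Claybrook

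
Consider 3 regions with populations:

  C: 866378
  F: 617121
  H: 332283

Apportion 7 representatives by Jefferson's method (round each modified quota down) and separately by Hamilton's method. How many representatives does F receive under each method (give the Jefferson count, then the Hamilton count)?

2 and 3

Jefferson: C 4, F 2, H 1.
Hamilton: C 3, F 3, H 1.
F gets 2 under Jefferson and 3 under Hamilton.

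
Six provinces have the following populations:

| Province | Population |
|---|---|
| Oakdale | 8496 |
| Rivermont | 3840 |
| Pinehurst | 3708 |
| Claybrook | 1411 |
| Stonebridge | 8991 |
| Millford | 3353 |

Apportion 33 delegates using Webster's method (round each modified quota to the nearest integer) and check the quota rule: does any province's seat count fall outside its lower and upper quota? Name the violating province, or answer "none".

none

Standard quotas: Oakdale 9.409, Rivermont 4.252, Pinehurst 4.106, Claybrook 1.563, Stonebridge 9.957, Millford 3.713.
Webster allocation: Oakdale 9, Rivermont 4, Pinehurst 4, Claybrook 2, Stonebridge 10, Millford 4.
Every allocation lies between the lower and upper quota.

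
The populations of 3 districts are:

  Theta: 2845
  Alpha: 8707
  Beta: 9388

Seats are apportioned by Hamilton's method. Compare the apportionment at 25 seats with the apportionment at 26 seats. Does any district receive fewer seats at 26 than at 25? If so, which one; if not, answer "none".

At 25 seats: Theta 4, Alpha 10, Beta 11.
At 26 seats: Theta 3, Alpha 11, Beta 12.
Theta drops from 4 to 3.

Theta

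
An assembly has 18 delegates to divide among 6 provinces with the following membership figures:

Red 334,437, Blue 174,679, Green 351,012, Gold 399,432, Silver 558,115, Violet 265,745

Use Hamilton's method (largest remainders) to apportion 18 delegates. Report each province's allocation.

Red 3; Blue 2; Green 3; Gold 3; Silver 5; Violet 2

The standard divisor is 2083420/18 ≈ 115745.556.
Standard quotas: Red 2.8894, Blue 1.5092, Green 3.0326, Gold 3.4509, Silver 4.8219, Violet 2.2959.
Lower quotas: Red 2, Blue 1, Green 3, Gold 3, Silver 4, Violet 2 (sum 15, leaving 3 seats).
Remainders in descending order: Red 0.8894, Silver 0.8219, Blue 0.5092, Gold 0.4509, Violet 0.2959, Green 0.0326.
The surplus seats go to Red, Silver, Blue.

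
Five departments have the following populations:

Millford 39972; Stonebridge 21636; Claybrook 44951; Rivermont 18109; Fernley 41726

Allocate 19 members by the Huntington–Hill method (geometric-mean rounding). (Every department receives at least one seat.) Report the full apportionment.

With divisor 8885: modified quotas Millford 4.499, Stonebridge 2.435, Claybrook 5.059, Rivermont 2.038, Fernley 4.696.
Geometric-mean thresholds: Millford √(4·5)=4.472, Stonebridge √(2·3)=2.449, Claybrook √(5·6)=5.477, Rivermont √(2·3)=2.449, Fernley √(4·5)=4.472.
Each quota rounded against its threshold gives Millford 5, Stonebridge 2, Claybrook 5, Rivermont 2, Fernley 5 (total 19).

Millford 5, Stonebridge 2, Claybrook 5, Rivermont 2, Fernley 5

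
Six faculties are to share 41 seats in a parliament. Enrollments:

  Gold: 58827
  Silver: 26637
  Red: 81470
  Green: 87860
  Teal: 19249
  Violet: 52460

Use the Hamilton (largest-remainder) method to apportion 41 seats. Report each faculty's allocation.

Standard divisor: 326503 ÷ 41 ≈ 7963.488.
Standard quotas: Gold 7.3871, Silver 3.3449, Red 10.2304, Green 11.0329, Teal 2.4172, Violet 6.5876.
Lower quotas: Gold 7, Silver 3, Red 10, Green 11, Teal 2, Violet 6 (sum 39, leaving 2 seats).
Remainders in descending order: Violet 0.5876, Teal 0.4172, Gold 0.3871, Silver 0.3449, Red 0.2304, Green 0.0329.
The surplus seats go to Violet, Teal.

Gold=7; Silver=3; Red=10; Green=11; Teal=3; Violet=7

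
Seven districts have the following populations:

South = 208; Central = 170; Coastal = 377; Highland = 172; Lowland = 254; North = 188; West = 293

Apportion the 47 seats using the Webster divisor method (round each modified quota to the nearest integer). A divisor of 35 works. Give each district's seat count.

South: 6, Central: 5, Coastal: 11, Highland: 5, Lowland: 7, North: 5, West: 8

With modified divisor 35: modified quotas South 5.943, Central 4.857, Coastal 10.771, Highland 4.914, Lowland 7.257, North 5.371, West 8.371.
Rounding to the nearest integer: South 6, Central 5, Coastal 11, Highland 5, Lowland 7, North 5, West 8 (total 47).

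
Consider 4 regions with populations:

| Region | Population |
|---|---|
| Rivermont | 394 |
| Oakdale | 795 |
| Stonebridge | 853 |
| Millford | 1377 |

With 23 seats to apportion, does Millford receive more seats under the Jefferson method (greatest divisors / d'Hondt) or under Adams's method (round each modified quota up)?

Jefferson

Jefferson: Rivermont 2, Oakdale 5, Stonebridge 6, Millford 10.
Adams: Rivermont 3, Oakdale 5, Stonebridge 6, Millford 9.
Millford gets 10 under Jefferson and 9 under Adams.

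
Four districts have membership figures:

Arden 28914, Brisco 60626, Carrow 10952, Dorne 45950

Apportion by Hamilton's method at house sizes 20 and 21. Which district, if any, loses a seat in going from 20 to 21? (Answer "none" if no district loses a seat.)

At 20 seats: Arden 4, Brisco 8, Carrow 2, Dorne 6.
At 21 seats: Arden 4, Brisco 9, Carrow 1, Dorne 7.
Carrow drops from 2 to 1.

Carrow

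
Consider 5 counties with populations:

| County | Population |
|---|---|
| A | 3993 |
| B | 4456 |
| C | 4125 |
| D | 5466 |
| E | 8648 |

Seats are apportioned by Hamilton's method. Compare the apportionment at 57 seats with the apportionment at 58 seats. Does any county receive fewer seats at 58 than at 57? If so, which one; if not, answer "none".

At 57 seats: A 9, B 9, C 9, D 12, E 18.
At 58 seats: A 8, B 10, C 9, D 12, E 19.
A drops from 9 to 8.

A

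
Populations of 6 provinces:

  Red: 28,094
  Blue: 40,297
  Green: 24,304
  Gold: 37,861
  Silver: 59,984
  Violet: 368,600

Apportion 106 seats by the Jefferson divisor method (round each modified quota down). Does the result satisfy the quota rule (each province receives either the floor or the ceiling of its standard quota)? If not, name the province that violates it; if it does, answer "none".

Standard quotas: Red 5.326, Blue 7.639, Green 4.607, Gold 7.178, Silver 11.372, Violet 69.878.
Jefferson allocation: Red 5, Blue 7, Green 4, Gold 7, Silver 11, Violet 72.
Violet has quota 69.878 (lower 69, upper 70) but receives 72 — outside the quota interval.

Violet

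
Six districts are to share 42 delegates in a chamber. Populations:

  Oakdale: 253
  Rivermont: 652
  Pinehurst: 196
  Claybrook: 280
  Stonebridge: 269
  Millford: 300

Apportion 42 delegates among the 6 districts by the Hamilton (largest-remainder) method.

Oakdale: 5, Rivermont: 14, Pinehurst: 4, Claybrook: 6, Stonebridge: 6, Millford: 7

The standard divisor is 1950/42 ≈ 46.429.
Standard quotas: Oakdale 5.449, Rivermont 14.043, Pinehurst 4.222, Claybrook 6.031, Stonebridge 5.794, Millford 6.462.
Lower quotas: Oakdale 5, Rivermont 14, Pinehurst 4, Claybrook 6, Stonebridge 5, Millford 6 (sum 40, leaving 2 seats).
Remainders in descending order: Stonebridge 0.794, Millford 0.462, Oakdale 0.449, Pinehurst 0.222, Rivermont 0.043, Claybrook 0.031.
The surplus seats go to Stonebridge, Millford.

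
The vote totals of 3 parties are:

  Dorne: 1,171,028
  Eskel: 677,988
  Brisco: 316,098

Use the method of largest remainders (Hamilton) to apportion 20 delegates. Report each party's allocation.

The standard divisor is 2165114/20 ≈ 108255.7.
Standard quotas: Dorne 10.8172, Eskel 6.2628, Brisco 2.9199.
Lower quotas: Dorne 10, Eskel 6, Brisco 2 (sum 18, leaving 2 seats).
Remainders in descending order: Brisco 0.9199, Dorne 0.8172, Eskel 0.2628.
Largest remainders: Brisco, Dorne receive the extra seats.

Dorne=11, Eskel=6, Brisco=3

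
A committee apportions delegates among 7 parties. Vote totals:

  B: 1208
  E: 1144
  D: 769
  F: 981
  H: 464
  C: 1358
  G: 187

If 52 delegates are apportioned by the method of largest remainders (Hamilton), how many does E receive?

Total 6111; standard divisor 6111/52 ≈ 117.519.
Standard quotas: B 10.279, E 9.735, D 6.544, F 8.348, H 3.948, C 11.556, G 1.591.
Lower quotas: B 10, E 9, D 6, F 8, H 3, C 11, G 1 (sum 48, leaving 4 seats).
Remainders in descending order: H 0.948, E 0.735, G 0.591, C 0.556, D 0.544, F 0.348, B 0.279.
The surplus seats go to H, E, G, C.
E receives 10.

10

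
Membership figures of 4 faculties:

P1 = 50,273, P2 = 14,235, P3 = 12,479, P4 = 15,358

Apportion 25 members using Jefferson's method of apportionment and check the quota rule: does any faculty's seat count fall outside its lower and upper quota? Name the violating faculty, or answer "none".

Standard quotas: P1 13.610, P2 3.854, P3 3.378, P4 4.158.
Jefferson allocation: P1 14, P2 4, P3 3, P4 4.
Every allocation lies between the lower and upper quota.

none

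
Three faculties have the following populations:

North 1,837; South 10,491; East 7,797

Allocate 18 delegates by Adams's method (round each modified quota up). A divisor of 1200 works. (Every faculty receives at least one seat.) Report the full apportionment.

North=2, South=9, East=7

With modified divisor 1200: modified quotas North 1.531, South 8.742, East 6.497.
Rounding up: North 2, South 9, East 7 (total 18).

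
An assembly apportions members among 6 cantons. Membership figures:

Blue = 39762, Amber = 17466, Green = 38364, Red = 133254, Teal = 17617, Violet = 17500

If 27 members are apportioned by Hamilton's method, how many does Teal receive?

2

Standard divisor: 263963 ÷ 27 ≈ 9776.407.
Standard quotas: Blue 4.0671, Amber 1.7865, Green 3.9241, Red 13.6302, Teal 1.8020, Violet 1.7900.
Lower quotas: Blue 4, Amber 1, Green 3, Red 13, Teal 1, Violet 1 (sum 23, leaving 4 seats).
Remainders in descending order: Green 0.9241, Teal 0.8020, Violet 0.7900, Amber 0.7865, Red 0.6302, Blue 0.0671.
The surplus seats go to Green, Teal, Violet, Amber.
Teal receives 2.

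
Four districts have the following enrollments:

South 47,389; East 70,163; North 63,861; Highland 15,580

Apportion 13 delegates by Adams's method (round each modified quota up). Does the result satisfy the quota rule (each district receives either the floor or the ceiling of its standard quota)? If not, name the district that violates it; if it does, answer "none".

Standard quotas: South 3.127, East 4.630, North 4.214, Highland 1.028.
Adams allocation: South 3, East 5, North 4, Highland 1.
Every allocation lies between the lower and upper quota.

none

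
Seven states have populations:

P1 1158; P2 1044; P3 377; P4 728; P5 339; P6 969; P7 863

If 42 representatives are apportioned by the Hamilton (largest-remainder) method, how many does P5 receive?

3

The standard divisor is 5478/42 ≈ 130.429.
Standard quotas: P1 8.878, P2 8.004, P3 2.890, P4 5.582, P5 2.599, P6 7.429, P7 6.617.
Lower quotas: P1 8, P2 8, P3 2, P4 5, P5 2, P6 7, P7 6 (sum 38, leaving 4 seats).
Remainders in descending order: P3 0.890, P1 0.878, P7 0.617, P5 0.599, P4 0.582, P6 0.429, P2 0.004.
Largest remainders: P3, P1, P7, P5 receive the extra seats.
P5 receives 3.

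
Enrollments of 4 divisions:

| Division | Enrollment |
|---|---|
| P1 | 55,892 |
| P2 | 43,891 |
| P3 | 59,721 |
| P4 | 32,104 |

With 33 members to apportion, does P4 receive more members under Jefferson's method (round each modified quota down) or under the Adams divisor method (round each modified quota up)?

Adams

Jefferson: P1 10, P2 8, P3 10, P4 5.
Adams: P1 9, P2 8, P3 10, P4 6.
P4 gets 5 under Jefferson and 6 under Adams.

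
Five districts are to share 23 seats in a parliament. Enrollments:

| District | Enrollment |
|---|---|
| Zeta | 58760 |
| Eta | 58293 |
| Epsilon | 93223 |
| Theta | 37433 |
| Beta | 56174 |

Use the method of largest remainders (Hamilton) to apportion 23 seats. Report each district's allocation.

Total 303883; standard divisor 303883/23 ≈ 13212.304.
Standard quotas: Zeta 4.4474, Eta 4.4120, Epsilon 7.0558, Theta 2.8332, Beta 4.2516.
Lower quotas: Zeta 4, Eta 4, Epsilon 7, Theta 2, Beta 4 (sum 21, leaving 2 seats).
Remainders in descending order: Theta 0.8332, Zeta 0.4474, Eta 0.4120, Beta 0.2516, Epsilon 0.0558.
The surplus seats go to Theta, Zeta.

Zeta 5; Eta 4; Epsilon 7; Theta 3; Beta 4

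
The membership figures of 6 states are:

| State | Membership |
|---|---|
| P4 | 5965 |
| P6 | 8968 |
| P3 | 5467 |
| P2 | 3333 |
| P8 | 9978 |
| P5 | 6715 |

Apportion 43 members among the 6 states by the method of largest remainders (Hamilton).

P4=6, P6=9, P3=6, P2=4, P8=11, P5=7

The standard divisor is 40426/43 ≈ 940.14.
Standard quotas: P4 6.3448, P6 9.5390, P3 5.8151, P2 3.5452, P8 10.6133, P5 7.1426.
Lower quotas: P4 6, P6 9, P3 5, P2 3, P8 10, P5 7 (sum 40, leaving 3 seats).
Remainders in descending order: P3 0.8151, P8 0.6133, P2 0.5452, P6 0.5390, P4 0.3448, P5 0.1426.
Largest remainders: P3, P8, P2 receive the extra seats.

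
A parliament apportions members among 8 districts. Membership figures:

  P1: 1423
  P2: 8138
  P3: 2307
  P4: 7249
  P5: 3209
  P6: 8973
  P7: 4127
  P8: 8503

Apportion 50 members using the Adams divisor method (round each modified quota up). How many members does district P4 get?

8

Standard divisor 43929/50 ≈ 878.58; standard quotas: P1 1.620, P2 9.263, P3 2.626, P4 8.251, P5 3.652, P6 10.213, P7 4.697, P8 9.678.
Rounding up gives 2, 10, 3, 9, 4, 11, 5, 10 = 54 seats, so the divisor must be adjusted.
With modified divisor 970: modified quotas P1 1.467, P2 8.390, P3 2.378, P4 7.473, P5 3.308, P6 9.251, P7 4.255, P8 8.766.
Rounding up: P1 2, P2 9, P3 3, P4 8, P5 4, P6 10, P7 5, P8 9 (total 50).
P4 receives 8.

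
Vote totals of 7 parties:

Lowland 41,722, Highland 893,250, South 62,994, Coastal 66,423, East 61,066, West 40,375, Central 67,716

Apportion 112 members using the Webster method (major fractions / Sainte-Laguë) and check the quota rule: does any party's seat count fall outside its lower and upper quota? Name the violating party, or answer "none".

Standard quotas: Lowland 3.788, Highland 81.103, South 5.720, Coastal 6.031, East 5.544, West 3.666, Central 6.148.
Webster allocation: Lowland 4, Highland 80, South 6, Coastal 6, East 6, West 4, Central 6.
Highland has quota 81.103 (lower 81, upper 82) but receives 80 — outside the quota interval.

Highland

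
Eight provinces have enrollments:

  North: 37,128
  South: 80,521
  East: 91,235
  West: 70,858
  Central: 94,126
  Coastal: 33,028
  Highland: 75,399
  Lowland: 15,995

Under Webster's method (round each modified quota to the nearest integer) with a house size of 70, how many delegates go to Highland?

11

Standard divisor 498290/70 ≈ 7118.429; standard quotas: North 5.216, South 11.312, East 12.817, West 9.954, Central 13.223, Coastal 4.640, Highland 10.592, Lowland 2.247.
Rounding to the nearest integer gives North 5, South 11, East 13, West 10, Central 13, Coastal 5, Highland 11, Lowland 2 — total 70, matching the house size, so no adjustment is needed.
Highland receives 11.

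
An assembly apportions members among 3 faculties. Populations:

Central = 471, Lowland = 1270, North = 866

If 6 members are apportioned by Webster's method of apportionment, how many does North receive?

Standard divisor 2607/6 ≈ 434.5; standard quotas: Central 1.084, Lowland 2.923, North 1.993.
Rounding to the nearest integer gives Central 1, Lowland 3, North 2 — total 6, matching the house size, so no adjustment is needed.
North receives 2.

2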